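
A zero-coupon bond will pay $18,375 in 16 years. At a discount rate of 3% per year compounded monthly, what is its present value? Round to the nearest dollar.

Periodic rate = 3%/12 = 0.0025; 192 periods.
P = 18,375/(1 + 0.0025)^192 ≈ 18,375/1.6151066605 ≈ 11,376.9576.

$11,377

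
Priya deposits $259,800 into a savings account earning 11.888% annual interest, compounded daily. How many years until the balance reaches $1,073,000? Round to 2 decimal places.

(1 + 0.000325699)^(365t) = 1,073,000/259,800 = 4.1301.
365t·ln(1 + 0.000325699) = ln(4.1301); 365t = 1.4183/0.000325646 ≈ 4355.3533.
t ≈ 11.9325 years.

11.93 years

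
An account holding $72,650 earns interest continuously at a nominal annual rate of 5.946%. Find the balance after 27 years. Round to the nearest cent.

$361,793.42

A = P·e^(rt) = 72,650·e^(0.05946·27) = 72,650·e^1.60542.
e^1.60542 ≈ 4.97995074288, so A ≈ 361,793.4215.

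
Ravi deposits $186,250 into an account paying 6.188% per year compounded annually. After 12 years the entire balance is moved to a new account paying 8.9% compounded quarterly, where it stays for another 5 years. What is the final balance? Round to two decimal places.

$594,489.19

Phase 1: 186,250·(1 + 0.06188)^12 ≈ 382,826.1319.
Phase 2: 382,826.1319·(1 + 0.02225)^20 ≈ 594,489.1870.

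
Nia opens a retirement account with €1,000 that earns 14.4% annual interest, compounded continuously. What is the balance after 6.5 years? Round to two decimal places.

A = P·e^(rt) = 1,000·e^(0.144·6.5) = 1,000·e^0.936.
e^0.936 ≈ 2.549761945, so A ≈ 2,549.7619.

€2,549.76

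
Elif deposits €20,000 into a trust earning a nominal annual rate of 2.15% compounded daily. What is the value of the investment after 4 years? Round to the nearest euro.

€21,796

Growth factor = (1 + 0.0215/365)^1460 ≈ 1.0898035681.
A ≈ 20,000 × 1.0898035681 ≈ 21,796.0714.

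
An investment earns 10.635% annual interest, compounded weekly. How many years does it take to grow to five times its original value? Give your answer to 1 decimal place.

(1 + 0.00204519)^(52t) = 5.
52t = ln 5 / ln(1 + 0.00204519) ≈ 1.6094/0.0020431 ≈ 787.7416.
t ≈ 15.1489.

15.1 years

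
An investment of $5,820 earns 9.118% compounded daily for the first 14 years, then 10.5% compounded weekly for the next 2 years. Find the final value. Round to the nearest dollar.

Phase 1: 5,820·(1 + 0.09118/365)^5110 ≈ 20,856.3998.
Phase 2: 20,856.3998·(1 + 0.105/52)^104 ≈ 25,724.6355.

$25,725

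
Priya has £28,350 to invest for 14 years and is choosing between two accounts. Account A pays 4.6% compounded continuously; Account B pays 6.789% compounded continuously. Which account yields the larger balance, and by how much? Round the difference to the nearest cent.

A: e^(0.046·14) = e^0.644 ≈ 1.9040819949, so 28,350 × 1.9040819949 ≈ 53,980.7246.
B: e^(0.06789·14) = e^0.95046 ≈ 2.5868993594, so 28,350 × 2.5868993594 ≈ 73,338.5968.
Difference ≈ 19,357.8723 in favor of B.

Account B, by £19,357.87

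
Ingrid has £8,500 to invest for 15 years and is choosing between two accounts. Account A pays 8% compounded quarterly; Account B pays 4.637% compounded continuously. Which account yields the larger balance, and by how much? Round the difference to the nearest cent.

Account A growth factor: (1 + 0.02)^60 ≈ 3.2810307884; balance ≈ 27,888.7617.
Account B growth factor: e^(0.04637·15) = e^0.69555 ≈ 2.004811417; balance ≈ 17,040.8970.
Account A is larger by 10,847.8647.

Account A, by £10,847.86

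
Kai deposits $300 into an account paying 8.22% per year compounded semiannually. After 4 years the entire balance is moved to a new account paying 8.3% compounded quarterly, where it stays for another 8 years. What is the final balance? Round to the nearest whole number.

$799

After 4 years at 8.22%: 300 × 1.38019221 ≈ 414.0577.
Then 8 years at 8.3%: 414.0577 × 1.92939183 ≈ 798.8795.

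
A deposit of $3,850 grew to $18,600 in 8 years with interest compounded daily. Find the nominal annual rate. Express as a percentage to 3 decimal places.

19.694%

The 2920-period growth factor is 18,600/3,850 = 4.83117.
r/365 = 4.83117^(1/2920) − 1 ≈ 0.000539559, so r ≈ 365·0.000539559 = 19.69392%.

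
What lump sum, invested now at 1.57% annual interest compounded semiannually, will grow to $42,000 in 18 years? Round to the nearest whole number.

Growth factor = (1 + 0.00785)^36 ≈ 1.3251114457.
P = 42,000/1.3251114457 ≈ 31,695.4473.

$31,695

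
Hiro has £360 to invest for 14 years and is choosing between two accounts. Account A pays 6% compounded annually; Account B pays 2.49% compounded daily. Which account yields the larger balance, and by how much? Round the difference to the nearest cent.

A: (1 + 0.06)^14 ≈ 2.26090396, so 360 × 2.26090396 ≈ 813.9254.
B: (1 + 0.0249/365)^5110 ≈ 1.41706539, so 360 × 1.41706539 ≈ 510.1435.
Difference ≈ 303.7819 in favor of A.

Account A, by £303.78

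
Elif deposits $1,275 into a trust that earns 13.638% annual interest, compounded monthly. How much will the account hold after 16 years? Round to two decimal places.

Growth factor = (1 + 0.011365)^192 ≈ 8.7563003826.
A ≈ 1,275 × 8.7563003826 ≈ 11,164.2830.

$11,164.28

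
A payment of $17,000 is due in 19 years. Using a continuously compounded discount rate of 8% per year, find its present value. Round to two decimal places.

$3,718.10

P = A·e^(−rt) = 17,000·e^(−1.52).
e^(−1.52) ≈ 0.21871188695, so P ≈ 3,718.1021.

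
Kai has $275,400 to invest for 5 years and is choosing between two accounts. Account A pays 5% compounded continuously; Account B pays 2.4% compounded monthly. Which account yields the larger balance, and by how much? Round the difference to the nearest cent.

Account A, by $43,145.18

A: e^(0.05·5) = e^0.25 ≈ 1.28402541669, so 275,400 × 1.28402541669 ≈ 353,620.5998.
B: (1 + 0.002)^60 ≈ 1.12736174018, so 275,400 × 1.12736174018 ≈ 310,475.4232.
Difference ≈ 43,145.1765 in favor of A.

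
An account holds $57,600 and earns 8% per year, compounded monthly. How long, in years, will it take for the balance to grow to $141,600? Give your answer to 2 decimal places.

11.28 years

(1 + 0.00666667)^(12t) = 141,600/57,600 = 2.4583.
12t·ln(1 + 0.00666667) = ln(2.4583); 12t = 0.89948/0.00664454 ≈ 135.3718.
t ≈ 11.2810 years.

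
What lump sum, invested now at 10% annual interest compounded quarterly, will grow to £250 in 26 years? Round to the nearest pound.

£19

Periodic rate = 10%/4 = 0.025; 104 periods.
P = 250/(1 + 0.025)^104 ≈ 250/13.0401324 ≈ 19.1716.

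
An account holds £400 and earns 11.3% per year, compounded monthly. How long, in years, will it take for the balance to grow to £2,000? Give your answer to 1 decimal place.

14.3 years

(1 + 0.00941667)^(12t) = 2,000/400 = 5.
12t·ln(1 + 0.00941667) = ln(5); 12t = 1.6094/0.00937261 ≈ 171.7172.
t ≈ 14.3098 years.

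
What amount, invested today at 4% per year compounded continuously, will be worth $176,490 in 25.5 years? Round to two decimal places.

$63,641.40

P = A·e^(−rt) = 176,490·e^(−1.02).
e^(−1.02) ≈ 0.360594940173, so P ≈ 63,641.4010.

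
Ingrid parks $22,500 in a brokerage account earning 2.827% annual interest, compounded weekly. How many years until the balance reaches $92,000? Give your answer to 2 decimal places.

49.83 years

(1 + 0.000543654)^(52t) = 92,000/22,500 = 4.0889.
52t·ln(1 + 0.000543654) = ln(4.0889); 52t = 1.4083/0.000543506 ≈ 2591.0900.
t ≈ 49.8287 years.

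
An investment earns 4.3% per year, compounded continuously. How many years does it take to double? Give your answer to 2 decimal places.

e^(0.043t) = 2, so 0.043t = ln 2 ≈ 0.69315.
t ≈ 0.69315/0.043 ≈ 16.1197.

16.12 years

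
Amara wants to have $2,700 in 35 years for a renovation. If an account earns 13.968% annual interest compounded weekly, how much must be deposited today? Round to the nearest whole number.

$20

Periodic rate = 13.968%/52 = 0.00268615; 1820 periods.
P = 2,700/(1 + 0.13968/52)^1820 ≈ 2,700/131.9265991 ≈ 20.4659.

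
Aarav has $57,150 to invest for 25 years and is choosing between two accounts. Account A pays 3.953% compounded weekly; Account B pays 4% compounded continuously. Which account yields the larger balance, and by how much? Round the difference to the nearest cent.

Account A growth factor: (1 + 0.03953/52)^1300 ≈ 2.6855204901; balance ≈ 153,477.4960.
Account B growth factor: e^(0.04·25) = e^1 ≈ 2.71828182846; balance ≈ 155,349.8065.
Account B is larger by 1,872.3105.

Account B, by $1,872.31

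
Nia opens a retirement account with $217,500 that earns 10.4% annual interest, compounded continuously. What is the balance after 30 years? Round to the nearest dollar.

A = P·e^(rt) = 217,500·e^(0.104·30) = 217,500·e^3.12.
e^3.12 ≈ 22.64637964318, so A ≈ 4,925,587.5724.

$4,925,588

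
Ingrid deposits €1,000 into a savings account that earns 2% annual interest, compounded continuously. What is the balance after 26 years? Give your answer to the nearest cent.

€1,682.03

A = P·e^(rt) = 1,000·e^(0.02·26) = 1,000·e^0.52.
e^0.52 ≈ 1.68202765, so A ≈ 1,682.0276.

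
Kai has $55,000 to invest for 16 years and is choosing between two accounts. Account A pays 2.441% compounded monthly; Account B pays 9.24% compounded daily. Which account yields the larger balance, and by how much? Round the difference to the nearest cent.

Account A growth factor: (1 + 0.02441/12)^192 ≈ 1.4772220131; balance ≈ 81,247.2107.
Account B growth factor: (1 + 0.0924/365)^5840 ≈ 4.3851020698; balance ≈ 241,180.6138.
Account B is larger by 159,933.4031.

Account B, by $159,933.40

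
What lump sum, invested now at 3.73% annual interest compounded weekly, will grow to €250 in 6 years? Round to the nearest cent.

€199.88

Periodic rate = 3.73%/52 = 0.000717308; 312 periods.
P = 250/(1 + 0.0373/52)^312 ≈ 250/1.25072048 ≈ 199.8848.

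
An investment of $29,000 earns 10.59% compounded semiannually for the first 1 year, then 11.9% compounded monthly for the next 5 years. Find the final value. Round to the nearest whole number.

After 1 years at 10.59%: 29,000 × 1.1087037025 ≈ 32,152.4074.
Then 5 years at 11.9%: 32,152.4074 × 1.8077250059 ≈ 58,122.7108.

$58,123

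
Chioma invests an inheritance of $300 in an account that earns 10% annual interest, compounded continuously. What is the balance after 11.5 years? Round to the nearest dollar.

$947

A = P·e^(rt) = 300·e^(0.1·11.5) = 300·e^1.15.
e^1.15 ≈ 3.15819291, so A ≈ 947.4579.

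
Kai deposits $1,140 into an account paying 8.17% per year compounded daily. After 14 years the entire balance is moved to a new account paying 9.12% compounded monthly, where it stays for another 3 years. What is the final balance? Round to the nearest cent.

$4,698.61

After 14 years at 8.17%: 1,140 × 3.138270988 ≈ 3,577.6289.
Then 3 years at 9.12%: 3,577.6289 × 1.313329555 ≈ 4,698.6058.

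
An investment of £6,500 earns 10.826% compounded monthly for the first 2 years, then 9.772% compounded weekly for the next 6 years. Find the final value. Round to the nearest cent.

£14,485.11

After 2 years at 10.826%: 6,500 × 1.240542953 ≈ 8,063.5292.
Then 6 years at 9.772%: 8,063.5292 × 1.7963732549 ≈ 14,485.1082.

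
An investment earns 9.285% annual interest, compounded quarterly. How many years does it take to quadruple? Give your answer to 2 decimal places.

(1 + 0.0232125)^(4t) = 4.
4t = ln 4 / ln(1 + 0.0232125) ≈ 1.3863/0.0229472 ≈ 60.4124.
t ≈ 15.1031.

15.10 years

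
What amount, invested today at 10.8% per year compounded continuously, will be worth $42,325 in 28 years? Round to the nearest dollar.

P = A·e^(−rt) = 42,325·e^(−3.024).
e^(−3.024) ≈ 0.048606403378, so P ≈ 2,057.2660.

$2,057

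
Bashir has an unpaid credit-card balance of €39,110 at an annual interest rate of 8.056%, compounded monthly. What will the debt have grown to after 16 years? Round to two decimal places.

Growth factor = (1 + 0.08056/12)^192 ≈ 3.61341264901.
A ≈ 39,110 × 3.61341264901 ≈ 141,320.5687.

€141,320.57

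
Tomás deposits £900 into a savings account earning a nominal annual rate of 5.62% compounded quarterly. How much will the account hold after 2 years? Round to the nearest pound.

£1,006

Periodic rate = 5.62%/4 = 0.01405; periods = 4·2 = 8.
A = 900·(1 + 0.01405)^8 ≈ 900·1.118085345 ≈ 1,006.2768.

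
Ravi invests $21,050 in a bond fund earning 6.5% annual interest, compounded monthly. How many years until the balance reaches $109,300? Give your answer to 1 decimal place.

25.4 years

(1 + 0.00541667)^(12t) = 109,300/21,050 = 5.1924.
12t·ln(1 + 0.00541667) = ln(5.1924); 12t = 1.6472/0.00540205 ≈ 304.9205.
t ≈ 25.4100 years.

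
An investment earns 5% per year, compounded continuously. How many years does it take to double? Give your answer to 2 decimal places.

e^(0.05t) = 2, so 0.05t = ln 2 ≈ 0.69315.
t ≈ 0.69315/0.05 ≈ 13.8629.

13.86 years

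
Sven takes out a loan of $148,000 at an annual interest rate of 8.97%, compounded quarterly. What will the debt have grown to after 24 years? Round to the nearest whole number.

$1,244,176

Periodic rate = 8.97%/4 = 0.022425; periods = 4·24 = 96.
A = 148,000·(1 + 0.022425)^96 ≈ 148,000·8.406595990613 ≈ 1,244,176.2066.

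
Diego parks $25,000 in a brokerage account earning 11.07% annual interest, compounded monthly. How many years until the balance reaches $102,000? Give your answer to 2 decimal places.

12.76 years

We need (1 + 0.009225)^(12t) = 4.08, so 12t = ln 4.08 / ln 1.009225 ≈ 153.1244.
t ≈ 153.1244/12 = 12.7604 years.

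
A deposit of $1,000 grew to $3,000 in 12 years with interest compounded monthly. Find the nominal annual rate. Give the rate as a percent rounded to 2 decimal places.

9.19%

(1 + r/12)^144 = 3,000/1,000 = 3.
1 + r/12 = 3^(1/144) ≈ 1.007658, so r/12 ≈ 0.00765843.
r ≈ 12·0.00765843 = 9.19011%.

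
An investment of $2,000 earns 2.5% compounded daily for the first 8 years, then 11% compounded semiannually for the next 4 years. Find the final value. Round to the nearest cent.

Phase 1: 2,000·(1 + 0.025/365)^2920 ≈ 2,442.7888.
Phase 2: 2,442.7888·(1 + 0.055)^8 ≈ 3,748.9150.

$3,748.92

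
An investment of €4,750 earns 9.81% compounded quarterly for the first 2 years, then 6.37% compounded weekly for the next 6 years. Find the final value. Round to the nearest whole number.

Phase 1: 4,750·(1 + 0.024525)^8 ≈ 5,765.9928.
Phase 2: 5,765.9928·(1 + 0.001225)^312 ≈ 8,448.1158.

€8,448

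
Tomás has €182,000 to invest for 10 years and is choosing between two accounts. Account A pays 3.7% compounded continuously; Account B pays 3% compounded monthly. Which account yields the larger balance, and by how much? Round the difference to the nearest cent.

Account A, by €17,905.35

A: e^(0.037·10) = e^0.37 ≈ 1.44773461466, so 182,000 × 1.44773461466 ≈ 263,487.6999.
B: (1 + 0.0025)^120 ≈ 1.34935354719, so 182,000 × 1.34935354719 ≈ 245,582.3456.
Difference ≈ 17,905.3543 in favor of A.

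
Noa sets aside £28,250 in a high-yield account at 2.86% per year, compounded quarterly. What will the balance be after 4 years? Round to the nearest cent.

£31,661.02

Periodic rate = 2.86%/4 = 0.00715; periods = 4·4 = 16.
A = 28,250·(1 + 0.00715)^16 ≈ 28,250·1.1207442338 ≈ 31,661.0246.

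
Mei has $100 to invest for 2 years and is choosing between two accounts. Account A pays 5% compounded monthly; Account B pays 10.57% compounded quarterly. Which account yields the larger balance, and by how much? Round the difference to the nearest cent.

A: (1 + 0.05/12)^24 ≈ 1.10494134, so 100 × 1.10494134 ≈ 110.4941.
B: (1 + 0.026425)^8 ≈ 1.23202004, so 100 × 1.23202004 ≈ 123.2020.
Difference ≈ 12.7079 in favor of B.

Account B, by $12.71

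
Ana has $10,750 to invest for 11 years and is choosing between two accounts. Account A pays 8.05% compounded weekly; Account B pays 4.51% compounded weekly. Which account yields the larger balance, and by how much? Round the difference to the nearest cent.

Account A, by $8,391.30

A: (1 + 0.0805/52)^572 ≈ 2.4225368967, so 10,750 × 2.4225368967 ≈ 26,042.2716.
B: (1 + 0.0451/52)^572 ≈ 1.641950704, so 10,750 × 1.641950704 ≈ 17,650.9701.
Difference ≈ 8,391.3016 in favor of A.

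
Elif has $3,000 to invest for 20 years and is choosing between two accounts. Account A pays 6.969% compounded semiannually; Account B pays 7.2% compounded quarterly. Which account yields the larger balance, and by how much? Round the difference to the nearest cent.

A: (1 + 0.034845)^40 ≈ 3.9356115468, so 3,000 × 3.9356115468 ≈ 11,806.8346.
B: (1 + 0.018)^80 ≈ 4.1669879067, so 3,000 × 4.1669879067 ≈ 12,500.9637.
Difference ≈ 694.1291 in favor of B.

Account B, by $694.13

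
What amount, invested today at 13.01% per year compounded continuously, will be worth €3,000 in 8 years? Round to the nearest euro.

P = A·e^(−rt) = 3,000·e^(−1.0408).
e^(−1.0408) ≈ 0.3531720313, so P ≈ 1,059.5161.

€1,060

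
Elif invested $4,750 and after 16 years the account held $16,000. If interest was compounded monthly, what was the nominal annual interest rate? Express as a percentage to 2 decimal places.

(1 + r/12)^192 = 16,000/4,750 = 3.36842.
1 + r/12 = 3.36842^(1/192) ≈ 1.006345, so r/12 ≈ 0.00634528.
r ≈ 12·0.00634528 = 7.61433%.

7.61%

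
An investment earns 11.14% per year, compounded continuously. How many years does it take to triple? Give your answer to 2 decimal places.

9.86 years

e^(0.1114t) = 3, so 0.1114t = ln 3 ≈ 1.0986.
t ≈ 1.0986/0.1114 ≈ 9.8619.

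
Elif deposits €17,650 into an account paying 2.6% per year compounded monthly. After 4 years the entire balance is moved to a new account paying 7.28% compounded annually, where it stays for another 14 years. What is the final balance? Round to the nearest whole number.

€52,375

Phase 1: 17,650·(1 + 0.026/12)^48 ≈ 19,582.2448.
Phase 2: 19,582.2448·(1 + 0.0728)^14 ≈ 52,375.1384.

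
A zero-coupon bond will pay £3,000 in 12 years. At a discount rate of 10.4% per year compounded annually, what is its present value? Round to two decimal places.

£915.15

Growth factor = (1 + 0.104)^12 ≈ 3.278150444.
P = 3,000/3.278150444 ≈ 915.1502.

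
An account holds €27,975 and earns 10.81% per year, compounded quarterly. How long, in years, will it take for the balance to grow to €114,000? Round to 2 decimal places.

We need (1 + 0.027025)^(4t) = 4.0751, so 4t = ln 4.0751 / ln 1.027025 ≈ 52.6840.
t ≈ 52.6840/4 = 13.1710 years.

13.17 years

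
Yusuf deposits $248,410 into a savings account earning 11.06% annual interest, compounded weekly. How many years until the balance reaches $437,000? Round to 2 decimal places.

We need (1 + 0.00212692)^(52t) = 1.7592, so 52t = ln 1.7592 / ln 1.002127 ≈ 265.8550.
t ≈ 265.8550/52 = 5.1126 years.

5.11 years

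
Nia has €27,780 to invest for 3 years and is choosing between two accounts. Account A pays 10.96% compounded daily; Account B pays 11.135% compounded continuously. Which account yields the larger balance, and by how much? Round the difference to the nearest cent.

Account A growth factor: (1 + 0.1096/365)^1095 ≈ 1.3892314004; balance ≈ 38,592.8483.
Account B growth factor: e^(0.11135·3) = e^0.33405 ≈ 1.3966129725; balance ≈ 38,797.9084.
Account B is larger by 205.0601.

Account B, by €205.06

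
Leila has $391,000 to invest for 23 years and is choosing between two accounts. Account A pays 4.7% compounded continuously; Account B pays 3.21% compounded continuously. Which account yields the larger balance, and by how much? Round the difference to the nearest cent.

Account A growth factor: e^(0.047·23) = e^1.081 ≈ 2.947625703447; balance ≈ 1,152,521.6500.
Account B growth factor: e^(0.0321·23) = e^0.7383 ≈ 2.09237545103; balance ≈ 818,118.8014.
Account A is larger by 334,402.8487.

Account A, by $334,402.85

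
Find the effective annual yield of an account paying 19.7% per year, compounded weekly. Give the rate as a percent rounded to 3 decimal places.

One year is 52 periods at 0.00378846 each: (1 + 0.00378846)^52 ≈ 1.217291.
EAR = 1.217291 − 1 ≈ 21.72909%.

21.729%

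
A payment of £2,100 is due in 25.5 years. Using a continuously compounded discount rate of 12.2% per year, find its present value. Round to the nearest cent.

£93.57

P = A·e^(−rt) = 2,100·e^(−3.111).
e^(−3.111) ≈ 0.04455637668, so P ≈ 93.5684.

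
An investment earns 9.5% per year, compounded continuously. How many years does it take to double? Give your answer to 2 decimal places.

7.30 years

e^(0.095t) = 2, so 0.095t = ln 2 ≈ 0.69315.
t ≈ 0.69315/0.095 ≈ 7.2963.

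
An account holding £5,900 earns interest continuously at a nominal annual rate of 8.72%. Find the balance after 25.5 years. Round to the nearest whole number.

A = P·e^(rt) = 5,900·e^(0.0872·25.5) = 5,900·e^2.2236.
e^2.2236 ≈ 9.2405369922, so A ≈ 54,519.1683.

£54,519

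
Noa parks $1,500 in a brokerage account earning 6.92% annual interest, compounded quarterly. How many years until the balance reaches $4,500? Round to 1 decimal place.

16.0 years

We need (1 + 0.0173)^(4t) = 3, so 4t = ln 3 / ln 1.0173 ≈ 64.0513.
t ≈ 64.0513/4 = 16.0128 years.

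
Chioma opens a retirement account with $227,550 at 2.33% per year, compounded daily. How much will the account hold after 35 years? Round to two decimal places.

$514,319.14

Growth factor = (1 + 0.0233/365)^12775 ≈ 2.26024671247.
A ≈ 227,550 × 2.26024671247 ≈ 514,319.1394.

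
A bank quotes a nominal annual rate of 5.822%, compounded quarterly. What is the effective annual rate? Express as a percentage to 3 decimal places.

EAR = (1 + 5.822%/4)^4 − 1 = (1 + 0.014555)^4 − 1.
(1 + 0.014555)^4 ≈ 1.059503, so EAR ≈ 5.95035%.

5.950%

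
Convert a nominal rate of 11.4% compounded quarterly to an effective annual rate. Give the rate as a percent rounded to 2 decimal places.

11.90%

One year is 4 periods at 0.0285 each: (1 + 0.0285)^4 ≈ 1.118967.
EAR = 1.118967 − 1 ≈ 11.89668%.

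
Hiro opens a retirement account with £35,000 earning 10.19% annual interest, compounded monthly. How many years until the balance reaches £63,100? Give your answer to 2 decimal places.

(1 + 0.00849167)^(12t) = 63,100/35,000 = 1.8029.
12t·ln(1 + 0.00849167) = ln(1.8029); 12t = 0.58937/0.00845582 ≈ 69.7003.
t ≈ 5.8084 years.

5.81 years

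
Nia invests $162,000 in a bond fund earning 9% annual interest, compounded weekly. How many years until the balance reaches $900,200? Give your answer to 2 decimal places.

19.07 years

(1 + 0.00173077)^(52t) = 900,200/162,000 = 5.5568.
52t·ln(1 + 0.00173077) = ln(5.5568); 52t = 1.715/0.00172927 ≈ 991.7581.
t ≈ 19.0723 years.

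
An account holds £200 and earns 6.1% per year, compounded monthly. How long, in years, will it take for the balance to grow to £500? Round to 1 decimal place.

(1 + 0.00508333)^(12t) = 500/200 = 2.5.
12t·ln(1 + 0.00508333) = ln(2.5); 12t = 0.91629/0.00507046 ≈ 180.7117.
t ≈ 15.0593 years.

15.1 years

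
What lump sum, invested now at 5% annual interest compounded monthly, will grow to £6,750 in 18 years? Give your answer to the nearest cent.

£2,749.48

Periodic rate = 5%/12 = 0.00416667; 216 periods.
P = 6,750/(1 + 0.05/12)^216 ≈ 6,750/2.455008423 ≈ 2,749.4814.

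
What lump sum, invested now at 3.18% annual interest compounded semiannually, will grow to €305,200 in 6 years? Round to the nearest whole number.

Periodic rate = 3.18%/2 = 0.0159; 12 periods.
P = 305,200/(1 + 0.0159)^12 ≈ 305,200/1.20840224624 ≈ 252,564.9062.

€252,565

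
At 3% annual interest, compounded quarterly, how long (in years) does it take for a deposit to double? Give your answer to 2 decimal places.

23.19 years

(1 + 0.0075)^(4t) = 2.
4t = ln 2 / ln(1 + 0.0075) ≈ 0.69315/0.00747201 ≈ 92.7658.
t ≈ 23.1914.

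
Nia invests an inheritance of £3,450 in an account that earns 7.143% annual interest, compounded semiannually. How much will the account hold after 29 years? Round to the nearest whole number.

Periodic rate = 7.143%/2 = 0.035715; periods = 2·29 = 58.
A = 3,450·(1 + 0.035715)^58 ≈ 3,450·7.654827917 ≈ 26,409.1563.

£26,409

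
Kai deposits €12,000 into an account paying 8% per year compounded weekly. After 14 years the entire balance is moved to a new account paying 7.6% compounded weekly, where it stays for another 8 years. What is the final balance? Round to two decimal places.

Phase 1: 12,000·(1 + 0.08/52)^728 ≈ 36,746.6106.
Phase 2: 36,746.6106·(1 + 0.076/52)^416 ≈ 67,464.5395.

€67,464.54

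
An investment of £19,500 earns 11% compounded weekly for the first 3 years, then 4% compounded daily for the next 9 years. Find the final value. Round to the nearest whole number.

After 3 years at 11%: 19,500 × 1.3904833952 ≈ 27,114.4262.
Then 9 years at 4%: 27,114.4262 × 1.433301143 ≈ 38,863.1381.

£38,863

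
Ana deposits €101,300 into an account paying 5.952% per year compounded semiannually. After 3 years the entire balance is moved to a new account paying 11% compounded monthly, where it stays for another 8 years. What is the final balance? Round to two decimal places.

€290,043.86

After 3 years at 5.952%: 101,300 × 1.192383914 ≈ 120,788.4905.
Then 8 years at 11%: 120,788.4905 × 2.40125410972 ≈ 290,043.8592.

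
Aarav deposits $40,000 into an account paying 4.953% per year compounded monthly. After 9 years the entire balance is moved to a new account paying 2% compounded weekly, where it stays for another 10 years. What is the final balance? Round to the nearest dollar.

$76,225

After 9 years at 4.953%: 40,000 × 1.5602601431 ≈ 62,410.4057.
Then 10 years at 2%: 62,410.4057 × 1.2213557941 ≈ 76,225.3106.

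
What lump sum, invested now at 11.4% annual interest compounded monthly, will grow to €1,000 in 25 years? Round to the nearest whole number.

€59

Growth factor = (1 + 0.0095)^300 ≈ 17.0567775.
P = 1,000/17.0567775 ≈ 58.6277.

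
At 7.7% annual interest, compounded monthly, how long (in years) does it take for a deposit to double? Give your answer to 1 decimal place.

(1 + 0.00641667)^(12t) = 2.
12t = ln 2 / ln(1 + 0.00641667) ≈ 0.69315/0.00639617 ≈ 108.3691.
t ≈ 9.0308.

9.0 years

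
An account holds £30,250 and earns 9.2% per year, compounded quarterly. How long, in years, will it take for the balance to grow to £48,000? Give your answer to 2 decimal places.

We need (1 + 0.023)^(4t) = 1.5868, so 4t = ln 1.5868 / ln 1.023 ≈ 20.3041.
t ≈ 20.3041/4 = 5.0760 years.

5.08 years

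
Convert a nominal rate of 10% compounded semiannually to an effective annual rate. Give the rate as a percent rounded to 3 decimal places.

EAR = (1 + 10%/2)^2 − 1 = (1 + 0.05)^2 − 1.
(1 + 0.05)^2 ≈ 1.1025, so EAR ≈ 10.25000%.

10.250%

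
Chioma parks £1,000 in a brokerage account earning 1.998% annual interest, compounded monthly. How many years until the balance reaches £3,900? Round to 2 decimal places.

68.17 years

We need (1 + 0.001665)^(12t) = 3.9, so 12t = ln 3.9 / ln 1.001665 ≈ 818.0836.
t ≈ 818.0836/12 = 68.1736 years.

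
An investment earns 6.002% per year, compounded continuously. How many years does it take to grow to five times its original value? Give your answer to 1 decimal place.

26.8 years

e^(0.06002t) = 5, so 0.06002t = ln 5 ≈ 1.6094.
t ≈ 1.6094/0.06002 ≈ 26.8150.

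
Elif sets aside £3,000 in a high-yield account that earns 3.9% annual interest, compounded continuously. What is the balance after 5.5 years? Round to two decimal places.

£3,717.73

A = P·e^(rt) = 3,000·e^(0.039·5.5) = 3,000·e^0.2145.
e^0.2145 ≈ 1.239242121, so A ≈ 3,717.7264.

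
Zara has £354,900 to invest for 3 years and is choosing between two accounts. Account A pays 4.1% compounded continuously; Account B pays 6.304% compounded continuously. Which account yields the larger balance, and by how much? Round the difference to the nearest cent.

Account B, by £27,434.30

A: e^(0.041·3) = e^0.123 ≈ 1.13088442095, so 354,900 × 1.13088442095 ≈ 401,350.8810.
B: e^(0.06304·3) = e^0.18912 ≈ 1.2081859261, so 354,900 × 1.2081859261 ≈ 428,785.1852.
Difference ≈ 27,434.3042 in favor of B.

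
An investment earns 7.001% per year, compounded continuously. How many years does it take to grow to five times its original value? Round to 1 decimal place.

e^(0.07001t) = 5, so 0.07001t = ln 5 ≈ 1.6094.
t ≈ 1.6094/0.07001 ≈ 22.9887.

23.0 years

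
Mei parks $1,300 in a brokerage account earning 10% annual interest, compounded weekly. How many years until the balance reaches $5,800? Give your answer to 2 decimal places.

(1 + 0.00192308)^(52t) = 5,800/1,300 = 4.4615.
52t·ln(1 + 0.00192308) = ln(4.4615); 52t = 1.4955/0.00192123 ≈ 778.4042.
t ≈ 14.9693 years.

14.97 years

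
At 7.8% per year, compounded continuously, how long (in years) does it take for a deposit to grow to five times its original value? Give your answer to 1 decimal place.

e^(0.078t) = 5, so 0.078t = ln 5 ≈ 1.6094.
t ≈ 1.6094/0.078 ≈ 20.6338.

20.6 years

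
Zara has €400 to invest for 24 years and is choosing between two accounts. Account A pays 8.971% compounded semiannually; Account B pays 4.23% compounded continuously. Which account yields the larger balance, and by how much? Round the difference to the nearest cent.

Account A growth factor: (1 + 0.044855)^48 ≈ 8.21654456; balance ≈ 3,286.6178.
Account B growth factor: e^(0.0423·24) = e^1.0152 ≈ 2.759915325; balance ≈ 1,103.9661.
Account A is larger by 2,182.6517.

Account A, by €2,182.65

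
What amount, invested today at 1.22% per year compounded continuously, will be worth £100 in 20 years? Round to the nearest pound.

£78

P = A·e^(−rt) = 100·e^(−0.244).
e^(−0.244) ≈ 0.78348763, so P ≈ 78.3488.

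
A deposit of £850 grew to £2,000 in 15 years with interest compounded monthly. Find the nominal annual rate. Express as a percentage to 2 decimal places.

5.72%

The 180-period growth factor is 2,000/850 = 2.35294.
r/12 = 2.35294^(1/180) − 1 ≈ 0.00476502, so r ≈ 12·0.00476502 = 5.71802%.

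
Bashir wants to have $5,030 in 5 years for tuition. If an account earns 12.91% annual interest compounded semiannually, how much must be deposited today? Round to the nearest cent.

Periodic rate = 12.91%/2 = 0.06455; 10 periods.
P = 5,030/(1 + 0.06455)^10 ≈ 5,030/1.869220963 ≈ 2,690.9606.

$2,690.96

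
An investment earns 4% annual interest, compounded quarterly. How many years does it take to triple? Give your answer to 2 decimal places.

27.60 years

(1 + 0.01)^(4t) = 3.
4t = ln 3 / ln(1 + 0.01) ≈ 1.0986/0.00995033 ≈ 110.4096.
t ≈ 27.6024.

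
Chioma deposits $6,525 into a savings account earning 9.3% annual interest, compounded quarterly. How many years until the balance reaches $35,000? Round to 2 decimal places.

18.27 years

We need (1 + 0.02325)^(4t) = 5.364, so 4t = ln 5.364 / ln 1.02325 ≈ 73.0821.
t ≈ 73.0821/4 = 18.2705 years.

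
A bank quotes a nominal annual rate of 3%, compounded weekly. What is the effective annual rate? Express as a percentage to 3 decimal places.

3.045%

EAR = (1 + 3%/52)^52 − 1 = (1 + 0.000576923)^52 − 1.
(1 + 0.000576923)^52 ≈ 1.030446, so EAR ≈ 3.04456%.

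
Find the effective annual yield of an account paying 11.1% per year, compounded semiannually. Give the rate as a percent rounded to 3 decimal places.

EAR = (1 + 11.1%/2)^2 − 1 = (1 + 0.0555)^2 − 1.
(1 + 0.0555)^2 ≈ 1.11408, so EAR ≈ 11.40803%.

11.408%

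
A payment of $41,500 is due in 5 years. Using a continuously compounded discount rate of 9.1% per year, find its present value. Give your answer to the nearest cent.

$26,329.59

P = A·e^(−rt) = 41,500·e^(−0.455).
e^(−0.455) ≈ 0.63444796795, so P ≈ 26,329.5907.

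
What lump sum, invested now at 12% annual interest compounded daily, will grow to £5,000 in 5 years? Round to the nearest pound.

Growth factor = (1 + 0.12/365)^1825 ≈ 1.821939133.
P = 5,000/1.821939133 ≈ 2,744.3288.

£2,744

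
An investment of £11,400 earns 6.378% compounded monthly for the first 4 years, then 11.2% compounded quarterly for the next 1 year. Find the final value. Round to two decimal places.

£16,420.30

After 4 years at 6.378%: 11,400 × 1.2897448542 ≈ 14,703.0913.
Then 1 years at 11.2%: 14,703.0913 × 1.1167924227 ≈ 16,420.3010.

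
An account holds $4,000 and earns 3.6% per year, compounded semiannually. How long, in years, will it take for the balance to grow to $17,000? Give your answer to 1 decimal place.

40.6 years

(1 + 0.018)^(2t) = 17,000/4,000 = 4.25.
2t·ln(1 + 0.018) = ln(4.25); 2t = 1.4469/0.0178399 ≈ 81.1057.
t ≈ 40.5528 years.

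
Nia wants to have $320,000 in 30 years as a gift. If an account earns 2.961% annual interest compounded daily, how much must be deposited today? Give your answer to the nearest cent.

Growth factor = (1 + 0.02961/365)^10950 ≈ 2.43090586306.
P = 320,000/2.43090586306 ≈ 131,638.1703.

$131,638.17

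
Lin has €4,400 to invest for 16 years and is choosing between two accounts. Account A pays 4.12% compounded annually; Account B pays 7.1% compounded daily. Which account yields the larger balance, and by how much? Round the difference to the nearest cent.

Account A growth factor: (1 + 0.0412)^16 ≈ 1.907860212; balance ≈ 8,394.5849.
Account B growth factor: (1 + 0.071/365)^5840 ≈ 3.1139422459; balance ≈ 13,701.3459.
Account B is larger by 5,306.7609.

Account B, by €5,306.76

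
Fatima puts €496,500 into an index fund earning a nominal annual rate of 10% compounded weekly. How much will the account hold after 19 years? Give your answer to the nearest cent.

€3,313,495.32

Growth factor = (1 + 0.1/52)^988 ≈ 6.67370658691.
A ≈ 496,500 × 6.67370658691 ≈ 3,313,495.3204.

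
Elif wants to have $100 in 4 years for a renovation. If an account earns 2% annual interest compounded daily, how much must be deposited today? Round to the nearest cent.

Growth factor = (1 + 0.02/365)^1460 ≈ 1.0832847.
P = 100/1.0832847 ≈ 92.3118.

$92.31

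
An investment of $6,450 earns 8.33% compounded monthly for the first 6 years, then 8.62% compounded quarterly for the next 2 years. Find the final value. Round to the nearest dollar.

$12,588

Phase 1: 6,450·(1 + 0.0833/12)^72 ≈ 10,613.7825.
Phase 2: 10,613.7825·(1 + 0.02155)^8 ≈ 12,587.7239.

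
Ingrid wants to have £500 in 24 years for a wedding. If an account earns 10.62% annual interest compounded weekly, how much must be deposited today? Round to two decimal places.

Growth factor = (1 + 0.1062/52)^1248 ≈ 12.7585396.
P = 500/12.7585396 ≈ 39.1894.

£39.19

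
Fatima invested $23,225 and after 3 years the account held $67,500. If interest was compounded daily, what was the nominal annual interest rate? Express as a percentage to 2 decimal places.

The 1095-period growth factor is 67,500/23,225 = 2.90635.
r/365 = 2.90635^(1/1095) − 1 ≈ 0.000974811, so r ≈ 365·0.000974811 = 35.58061%.

35.58%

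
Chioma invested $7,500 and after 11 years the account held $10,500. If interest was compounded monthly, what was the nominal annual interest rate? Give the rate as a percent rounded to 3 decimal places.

3.063%

The 132-period growth factor is 10,500/7,500 = 1.4.
r/12 = 1.4^(1/132) − 1 ≈ 0.00255228, so r ≈ 12·0.00255228 = 3.06274%.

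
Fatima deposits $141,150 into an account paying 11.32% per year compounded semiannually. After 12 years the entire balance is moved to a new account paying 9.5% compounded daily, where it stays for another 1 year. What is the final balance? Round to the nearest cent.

After 12 years at 11.32%: 141,150 × 3.74847442779 ≈ 529,097.1655.
Then 1 years at 9.5%: 529,097.1655 × 1.09964526247 ≈ 581,819.1914.

$581,819.19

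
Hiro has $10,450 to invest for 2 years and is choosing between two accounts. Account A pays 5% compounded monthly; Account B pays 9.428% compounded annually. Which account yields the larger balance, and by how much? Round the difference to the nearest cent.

Account A growth factor: (1 + 0.05/12)^24 ≈ 1.1049413356; balance ≈ 11,546.6370.
Account B growth factor: (1 + 0.09428)^2 ≈ 1.1974487184; balance ≈ 12,513.3391.
Account B is larger by 966.7022.

Account B, by $966.70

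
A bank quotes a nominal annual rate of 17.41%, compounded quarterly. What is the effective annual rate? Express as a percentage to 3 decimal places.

18.580%

EAR = (1 + 17.41%/4)^4 − 1 = (1 + 0.043525)^4 − 1.
(1 + 0.043525)^4 ≈ 1.1858, so EAR ≈ 18.58000%.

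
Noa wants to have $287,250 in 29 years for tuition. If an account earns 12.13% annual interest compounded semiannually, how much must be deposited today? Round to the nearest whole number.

Growth factor = (1 + 0.06065)^58 ≈ 30.4215673357.
P = 287,250/30.4215673357 ≈ 9,442.3143.

$9,442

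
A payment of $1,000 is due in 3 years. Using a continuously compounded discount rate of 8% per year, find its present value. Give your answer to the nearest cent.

P = A·e^(−rt) = 1,000·e^(−0.24).
e^(−0.24) ≈ 0.786627861, so P ≈ 786.6279.

$786.63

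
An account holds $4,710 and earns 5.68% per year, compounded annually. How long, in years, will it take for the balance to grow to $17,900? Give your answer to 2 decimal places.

24.17 years

We need (1 + 0.0568)^t = 3.8004, so t = ln 3.8004 / ln 1.0568 ≈ 24.1669.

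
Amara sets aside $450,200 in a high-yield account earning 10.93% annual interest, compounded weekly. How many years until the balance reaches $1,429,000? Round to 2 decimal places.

We need (1 + 0.00210192)^(52t) = 3.1741, so 52t = ln 3.1741 / ln 1.002102 ≈ 550.0923.
t ≈ 550.0923/52 = 10.5787 years.

10.58 years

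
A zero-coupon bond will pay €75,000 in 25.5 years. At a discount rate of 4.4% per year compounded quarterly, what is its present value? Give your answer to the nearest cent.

€24,572.16

Periodic rate = 4.4%/4 = 0.011; 102 periods.
P = 75,000/(1 + 0.011)^102 ≈ 75,000/3.0522343125 ≈ 24,572.1633.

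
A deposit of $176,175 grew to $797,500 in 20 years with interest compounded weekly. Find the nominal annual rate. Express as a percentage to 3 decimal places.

7.556%

The 1040-period growth factor is 797,500/176,175 = 4.52675.
r/52 = 4.52675^(1/1040) − 1 ≈ 0.00145298, so r ≈ 52·0.00145298 = 7.55550%.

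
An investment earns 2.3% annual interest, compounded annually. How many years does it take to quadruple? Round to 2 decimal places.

60.96 years

(1 + 0.023)^t = 4.
t = ln 4 / ln(1 + 0.023) ≈ 1.3863/0.0227395 ≈ 60.9642.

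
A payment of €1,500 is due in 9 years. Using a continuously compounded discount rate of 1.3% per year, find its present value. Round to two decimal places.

€1,334.38

P = A·e^(−rt) = 1,500·e^(−0.117).
e^(−0.117) ≈ 0.8895851932, so P ≈ 1,334.3778.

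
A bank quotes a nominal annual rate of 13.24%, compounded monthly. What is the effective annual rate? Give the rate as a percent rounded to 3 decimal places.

14.074%

EAR = (1 + 13.24%/12)^12 − 1 = (1 + 0.0110333)^12 − 1.
(1 + 0.0110333)^12 ≈ 1.140737, so EAR ≈ 14.07374%.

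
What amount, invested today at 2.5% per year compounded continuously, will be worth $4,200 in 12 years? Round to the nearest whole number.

P = A·e^(−rt) = 4,200·e^(−0.3).
e^(−0.3) ≈ 0.7408182207, so P ≈ 3,111.4365.

$3,111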